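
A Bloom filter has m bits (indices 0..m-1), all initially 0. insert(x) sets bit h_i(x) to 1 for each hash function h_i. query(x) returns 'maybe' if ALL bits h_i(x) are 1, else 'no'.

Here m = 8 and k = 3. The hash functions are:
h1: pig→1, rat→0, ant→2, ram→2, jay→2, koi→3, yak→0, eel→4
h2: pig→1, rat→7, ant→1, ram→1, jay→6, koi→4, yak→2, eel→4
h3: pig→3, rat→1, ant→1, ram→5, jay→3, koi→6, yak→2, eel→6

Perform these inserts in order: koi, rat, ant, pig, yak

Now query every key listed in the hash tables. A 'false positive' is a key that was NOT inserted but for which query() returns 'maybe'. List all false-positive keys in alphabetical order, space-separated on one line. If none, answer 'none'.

Answer: eel jay

Derivation:
Start: bits=00000000
After insert 'koi': sets bits 3 4 6 -> bits=00011010
After insert 'rat': sets bits 0 1 7 -> bits=11011011
After insert 'ant': sets bits 1 2 -> bits=11111011
After insert 'pig': sets bits 1 3 -> bits=11111011
After insert 'yak': sets bits 0 2 -> bits=11111011
Not inserted: eel jay ram — query each against bits=11111011:
query eel: checks bit4=1, bit6=1 (all 1) -> maybe => FALSE POSITIVE
query jay: checks bit2=1, bit3=1, bit6=1 (all 1) -> maybe => FALSE POSITIVE
query ram: checks bit1=1, bit2=1, bit5=0 (has a 0) -> no => not a false positive
False positives (alphabetical): eel jay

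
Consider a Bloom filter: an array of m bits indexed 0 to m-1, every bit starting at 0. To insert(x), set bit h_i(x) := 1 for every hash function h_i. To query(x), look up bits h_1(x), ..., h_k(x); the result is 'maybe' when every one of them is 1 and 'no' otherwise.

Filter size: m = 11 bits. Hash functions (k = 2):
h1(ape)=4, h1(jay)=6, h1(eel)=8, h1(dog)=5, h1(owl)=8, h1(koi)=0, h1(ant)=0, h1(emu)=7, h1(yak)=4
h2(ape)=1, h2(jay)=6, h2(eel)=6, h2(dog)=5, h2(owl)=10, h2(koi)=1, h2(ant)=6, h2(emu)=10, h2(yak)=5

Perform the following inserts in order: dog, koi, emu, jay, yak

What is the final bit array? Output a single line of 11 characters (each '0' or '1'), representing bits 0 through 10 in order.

Start: bits=00000000000
After insert 'dog': sets bits 5 -> bits=00000100000
After insert 'koi': sets bits 0 1 -> bits=11000100000
After insert 'emu': sets bits 7 10 -> bits=11000101001
After insert 'jay': sets bits 6 -> bits=11000111001
After insert 'yak': sets bits 4 5 -> bits=11001111001

Answer: 11001111001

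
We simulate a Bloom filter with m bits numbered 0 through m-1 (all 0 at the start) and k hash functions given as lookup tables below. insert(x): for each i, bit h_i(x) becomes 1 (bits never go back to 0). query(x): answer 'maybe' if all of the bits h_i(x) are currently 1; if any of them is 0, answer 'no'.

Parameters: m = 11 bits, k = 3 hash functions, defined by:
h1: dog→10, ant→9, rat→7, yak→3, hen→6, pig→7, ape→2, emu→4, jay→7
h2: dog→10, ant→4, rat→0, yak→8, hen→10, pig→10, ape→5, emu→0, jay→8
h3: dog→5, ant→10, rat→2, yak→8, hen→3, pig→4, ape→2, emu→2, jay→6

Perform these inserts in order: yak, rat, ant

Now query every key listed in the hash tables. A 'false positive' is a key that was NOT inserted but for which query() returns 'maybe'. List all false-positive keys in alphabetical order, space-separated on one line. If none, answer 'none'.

Answer: emu pig

Derivation:
Start: bits=00000000000
After insert 'yak': sets bits 3 8 -> bits=00010000100
After insert 'rat': sets bits 0 2 7 -> bits=10110001100
After insert 'ant': sets bits 4 9 10 -> bits=10111001111
Not inserted: ape dog emu hen jay pig — query each against bits=10111001111:
query ape: checks bit2=1, bit5=0 (has a 0) -> no => not a false positive
query dog: checks bit5=0, bit10=1 (has a 0) -> no => not a false positive
query emu: checks bit0=1, bit2=1, bit4=1 (all 1) -> maybe => FALSE POSITIVE
query hen: checks bit3=1, bit6=0, bit10=1 (has a 0) -> no => not a false positive
query jay: checks bit6=0, bit7=1, bit8=1 (has a 0) -> no => not a false positive
query pig: checks bit4=1, bit7=1, bit10=1 (all 1) -> maybe => FALSE POSITIVE
False positives (alphabetical): emu pig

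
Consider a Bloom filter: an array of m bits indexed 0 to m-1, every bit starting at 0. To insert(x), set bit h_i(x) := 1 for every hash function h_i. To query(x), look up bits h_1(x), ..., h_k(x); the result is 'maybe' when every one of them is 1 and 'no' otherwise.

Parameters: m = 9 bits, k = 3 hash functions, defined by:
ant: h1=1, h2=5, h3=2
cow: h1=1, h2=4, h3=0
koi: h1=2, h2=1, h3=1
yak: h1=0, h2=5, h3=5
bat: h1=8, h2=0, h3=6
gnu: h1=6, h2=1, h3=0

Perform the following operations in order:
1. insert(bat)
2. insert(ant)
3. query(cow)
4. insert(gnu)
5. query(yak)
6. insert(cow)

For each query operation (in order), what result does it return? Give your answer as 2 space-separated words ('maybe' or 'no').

Answer: no maybe

Derivation:
Start: bits=000000000
Op 1: insert bat -> sets bits 0 6 8 -> bits=100000101
Op 2: insert ant -> sets bits 1 2 5 -> bits=111001101
Op 3: query cow -> checks bit0=1, bit1=1, bit4=0 (has a 0) -> no
Op 4: insert gnu -> sets bits 0 1 6 -> bits=111001101
Op 5: query yak -> checks bit0=1, bit5=1 (all 1) -> maybe
Op 6: insert cow -> sets bits 0 1 4 -> bits=111011101
Query results in order: no maybe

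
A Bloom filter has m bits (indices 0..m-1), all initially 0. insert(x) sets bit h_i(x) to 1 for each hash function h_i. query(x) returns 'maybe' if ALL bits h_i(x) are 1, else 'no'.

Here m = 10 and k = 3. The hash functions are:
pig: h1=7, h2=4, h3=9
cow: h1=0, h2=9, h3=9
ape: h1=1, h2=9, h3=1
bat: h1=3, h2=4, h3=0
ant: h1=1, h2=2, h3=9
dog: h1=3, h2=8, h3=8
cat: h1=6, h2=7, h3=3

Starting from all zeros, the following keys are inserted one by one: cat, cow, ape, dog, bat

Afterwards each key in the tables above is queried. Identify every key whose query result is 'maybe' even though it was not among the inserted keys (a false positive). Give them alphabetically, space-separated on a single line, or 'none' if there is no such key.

Start: bits=0000000000
After insert 'cat': sets bits 3 6 7 -> bits=0001001100
After insert 'cow': sets bits 0 9 -> bits=1001001101
After insert 'ape': sets bits 1 9 -> bits=1101001101
After insert 'dog': sets bits 3 8 -> bits=1101001111
After insert 'bat': sets bits 0 3 4 -> bits=1101101111
Not inserted: ant pig — query each against bits=1101101111:
query ant: checks bit1=1, bit2=0, bit9=1 (has a 0) -> no => not a false positive
query pig: checks bit4=1, bit7=1, bit9=1 (all 1) -> maybe => FALSE POSITIVE
False positives (alphabetical): pig

Answer: pig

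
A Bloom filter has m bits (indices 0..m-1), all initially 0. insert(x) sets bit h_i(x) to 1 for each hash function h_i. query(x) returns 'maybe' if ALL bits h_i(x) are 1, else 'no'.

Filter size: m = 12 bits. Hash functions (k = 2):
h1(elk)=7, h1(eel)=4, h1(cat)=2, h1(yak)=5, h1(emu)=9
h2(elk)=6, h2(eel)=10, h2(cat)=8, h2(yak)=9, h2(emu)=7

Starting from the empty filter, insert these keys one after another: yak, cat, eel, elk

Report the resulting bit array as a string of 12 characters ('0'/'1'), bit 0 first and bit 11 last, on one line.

Answer: 001011111110

Derivation:
Start: bits=000000000000
After insert 'yak': sets bits 5 9 -> bits=000001000100
After insert 'cat': sets bits 2 8 -> bits=001001001100
After insert 'eel': sets bits 4 10 -> bits=001011001110
After insert 'elk': sets bits 6 7 -> bits=001011111110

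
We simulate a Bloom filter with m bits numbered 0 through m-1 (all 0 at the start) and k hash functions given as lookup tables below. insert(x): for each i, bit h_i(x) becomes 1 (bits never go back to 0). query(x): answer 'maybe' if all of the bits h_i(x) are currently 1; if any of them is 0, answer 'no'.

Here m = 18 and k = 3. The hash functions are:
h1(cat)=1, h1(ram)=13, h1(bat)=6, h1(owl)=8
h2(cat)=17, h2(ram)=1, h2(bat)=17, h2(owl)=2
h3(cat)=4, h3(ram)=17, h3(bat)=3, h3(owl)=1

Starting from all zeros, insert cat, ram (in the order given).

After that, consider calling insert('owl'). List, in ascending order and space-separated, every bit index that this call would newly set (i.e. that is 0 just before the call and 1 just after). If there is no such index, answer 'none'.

Answer: 2 8

Derivation:
Start: bits=000000000000000000
After insert 'cat': sets bits 1 4 17 -> bits=010010000000000001
After insert 'ram': sets bits 1 13 17 -> bits=010010000000010001
insert 'owl' would touch bits 1 2 8; currently bit1=1, bit2=0, bit8=0
Bits that are 0 among those (would change 0->1): 2 8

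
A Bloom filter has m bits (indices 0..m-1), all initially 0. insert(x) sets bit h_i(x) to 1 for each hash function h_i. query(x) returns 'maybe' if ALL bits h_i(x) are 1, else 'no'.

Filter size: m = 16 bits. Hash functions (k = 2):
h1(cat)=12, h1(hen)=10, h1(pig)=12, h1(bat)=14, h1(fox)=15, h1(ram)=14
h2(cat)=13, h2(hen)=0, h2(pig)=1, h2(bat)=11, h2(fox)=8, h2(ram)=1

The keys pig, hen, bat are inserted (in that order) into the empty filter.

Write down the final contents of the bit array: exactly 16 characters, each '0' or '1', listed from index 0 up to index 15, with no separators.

Start: bits=0000000000000000
After insert 'pig': sets bits 1 12 -> bits=0100000000001000
After insert 'hen': sets bits 0 10 -> bits=1100000000101000
After insert 'bat': sets bits 11 14 -> bits=1100000000111010

Answer: 1100000000111010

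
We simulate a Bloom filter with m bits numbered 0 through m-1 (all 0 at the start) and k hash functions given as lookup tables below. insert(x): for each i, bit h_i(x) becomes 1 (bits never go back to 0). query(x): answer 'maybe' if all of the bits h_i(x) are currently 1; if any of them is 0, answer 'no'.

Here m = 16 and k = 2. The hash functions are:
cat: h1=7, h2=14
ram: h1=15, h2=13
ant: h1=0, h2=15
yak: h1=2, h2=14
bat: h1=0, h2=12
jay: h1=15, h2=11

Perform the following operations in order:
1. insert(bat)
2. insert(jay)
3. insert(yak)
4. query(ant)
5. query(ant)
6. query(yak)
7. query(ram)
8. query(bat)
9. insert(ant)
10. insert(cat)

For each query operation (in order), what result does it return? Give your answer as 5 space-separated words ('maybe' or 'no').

Answer: maybe maybe maybe no maybe

Derivation:
Start: bits=0000000000000000
Op 1: insert bat -> sets bits 0 12 -> bits=1000000000001000
Op 2: insert jay -> sets bits 11 15 -> bits=1000000000011001
Op 3: insert yak -> sets bits 2 14 -> bits=1010000000011011
Op 4: query ant -> checks bit0=1, bit15=1 (all 1) -> maybe
Op 5: query ant -> checks bit0=1, bit15=1 (all 1) -> maybe
Op 6: query yak -> checks bit2=1, bit14=1 (all 1) -> maybe
Op 7: query ram -> checks bit13=0, bit15=1 (has a 0) -> no
Op 8: query bat -> checks bit0=1, bit12=1 (all 1) -> maybe
Op 9: insert ant -> sets bits 0 15 -> bits=1010000000011011
Op 10: insert cat -> sets bits 7 14 -> bits=1010000100011011
Query results in order: maybe maybe maybe no maybe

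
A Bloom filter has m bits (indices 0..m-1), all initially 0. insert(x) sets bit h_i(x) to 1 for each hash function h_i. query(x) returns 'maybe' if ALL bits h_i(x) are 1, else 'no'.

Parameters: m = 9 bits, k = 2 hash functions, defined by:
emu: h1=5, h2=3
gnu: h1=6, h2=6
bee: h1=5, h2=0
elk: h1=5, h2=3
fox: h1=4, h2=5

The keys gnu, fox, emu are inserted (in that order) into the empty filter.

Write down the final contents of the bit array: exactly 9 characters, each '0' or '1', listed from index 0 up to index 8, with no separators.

Answer: 000111100

Derivation:
Start: bits=000000000
After insert 'gnu': sets bits 6 -> bits=000000100
After insert 'fox': sets bits 4 5 -> bits=000011100
After insert 'emu': sets bits 3 5 -> bits=000111100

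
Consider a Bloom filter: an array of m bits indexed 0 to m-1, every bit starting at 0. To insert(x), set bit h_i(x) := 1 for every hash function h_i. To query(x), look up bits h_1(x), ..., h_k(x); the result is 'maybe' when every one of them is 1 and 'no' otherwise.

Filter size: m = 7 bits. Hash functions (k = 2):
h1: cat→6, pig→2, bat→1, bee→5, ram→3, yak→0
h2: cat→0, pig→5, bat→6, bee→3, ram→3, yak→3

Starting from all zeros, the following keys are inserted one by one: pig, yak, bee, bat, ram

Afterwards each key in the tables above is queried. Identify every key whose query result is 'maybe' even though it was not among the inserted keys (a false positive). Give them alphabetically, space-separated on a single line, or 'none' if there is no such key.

Answer: cat

Derivation:
Start: bits=0000000
After insert 'pig': sets bits 2 5 -> bits=0010010
After insert 'yak': sets bits 0 3 -> bits=1011010
After insert 'bee': sets bits 3 5 -> bits=1011010
After insert 'bat': sets bits 1 6 -> bits=1111011
After insert 'ram': sets bits 3 -> bits=1111011
Not inserted: cat — query each against bits=1111011:
query cat: checks bit0=1, bit6=1 (all 1) -> maybe => FALSE POSITIVE
False positives (alphabetical): cat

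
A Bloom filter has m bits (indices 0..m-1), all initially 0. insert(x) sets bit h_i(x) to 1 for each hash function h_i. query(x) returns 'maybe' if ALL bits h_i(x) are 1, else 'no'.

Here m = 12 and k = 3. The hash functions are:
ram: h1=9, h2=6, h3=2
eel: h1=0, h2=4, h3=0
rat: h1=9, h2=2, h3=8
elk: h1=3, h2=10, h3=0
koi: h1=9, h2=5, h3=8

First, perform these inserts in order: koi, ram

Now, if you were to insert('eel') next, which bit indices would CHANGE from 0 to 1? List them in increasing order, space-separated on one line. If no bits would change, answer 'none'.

Start: bits=000000000000
After insert 'koi': sets bits 5 8 9 -> bits=000001001100
After insert 'ram': sets bits 2 6 9 -> bits=001001101100
insert 'eel' would touch bits 0 4; currently bit0=0, bit4=0
Bits that are 0 among those (would change 0->1): 0 4

Answer: 0 4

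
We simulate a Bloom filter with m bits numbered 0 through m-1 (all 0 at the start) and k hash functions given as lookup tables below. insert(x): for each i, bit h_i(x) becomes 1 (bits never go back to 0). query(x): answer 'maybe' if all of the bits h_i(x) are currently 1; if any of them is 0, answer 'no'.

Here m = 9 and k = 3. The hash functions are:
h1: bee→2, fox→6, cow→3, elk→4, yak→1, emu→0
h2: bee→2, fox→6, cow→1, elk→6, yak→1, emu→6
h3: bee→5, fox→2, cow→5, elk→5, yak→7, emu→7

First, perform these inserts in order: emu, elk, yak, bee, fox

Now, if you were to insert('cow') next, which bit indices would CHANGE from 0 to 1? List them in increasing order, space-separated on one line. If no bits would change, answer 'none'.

Answer: 3

Derivation:
Start: bits=000000000
After insert 'emu': sets bits 0 6 7 -> bits=100000110
After insert 'elk': sets bits 4 5 6 -> bits=100011110
After insert 'yak': sets bits 1 7 -> bits=110011110
After insert 'bee': sets bits 2 5 -> bits=111011110
After insert 'fox': sets bits 2 6 -> bits=111011110
insert 'cow' would touch bits 1 3 5; currently bit1=1, bit3=0, bit5=1
Bits that are 0 among those (would change 0->1): 3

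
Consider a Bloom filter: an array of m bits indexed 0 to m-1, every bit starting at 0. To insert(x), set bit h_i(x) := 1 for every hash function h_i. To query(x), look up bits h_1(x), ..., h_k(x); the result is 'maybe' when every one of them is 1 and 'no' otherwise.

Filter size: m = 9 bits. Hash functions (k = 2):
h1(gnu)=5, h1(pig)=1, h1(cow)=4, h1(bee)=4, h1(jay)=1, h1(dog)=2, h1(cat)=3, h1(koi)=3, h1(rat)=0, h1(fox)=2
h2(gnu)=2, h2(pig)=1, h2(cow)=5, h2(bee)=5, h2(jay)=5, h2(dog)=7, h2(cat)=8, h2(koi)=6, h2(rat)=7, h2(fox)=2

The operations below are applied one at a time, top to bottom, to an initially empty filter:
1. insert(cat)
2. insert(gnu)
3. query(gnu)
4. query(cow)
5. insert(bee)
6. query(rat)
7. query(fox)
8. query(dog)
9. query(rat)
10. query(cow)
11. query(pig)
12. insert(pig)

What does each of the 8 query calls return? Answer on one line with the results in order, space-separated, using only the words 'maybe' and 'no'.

Start: bits=000000000
Op 1: insert cat -> sets bits 3 8 -> bits=000100001
Op 2: insert gnu -> sets bits 2 5 -> bits=001101001
Op 3: query gnu -> checks bit2=1, bit5=1 (all 1) -> maybe
Op 4: query cow -> checks bit4=0, bit5=1 (has a 0) -> no
Op 5: insert bee -> sets bits 4 5 -> bits=001111001
Op 6: query rat -> checks bit0=0, bit7=0 (has a 0) -> no
Op 7: query fox -> checks bit2=1 (all 1) -> maybe
Op 8: query dog -> checks bit2=1, bit7=0 (has a 0) -> no
Op 9: query rat -> checks bit0=0, bit7=0 (has a 0) -> no
Op 10: query cow -> checks bit4=1, bit5=1 (all 1) -> maybe
Op 11: query pig -> checks bit1=0 (has a 0) -> no
Op 12: insert pig -> sets bits 1 -> bits=011111001
Query results in order: maybe no no maybe no no maybe no

Answer: maybe no no maybe no no maybe no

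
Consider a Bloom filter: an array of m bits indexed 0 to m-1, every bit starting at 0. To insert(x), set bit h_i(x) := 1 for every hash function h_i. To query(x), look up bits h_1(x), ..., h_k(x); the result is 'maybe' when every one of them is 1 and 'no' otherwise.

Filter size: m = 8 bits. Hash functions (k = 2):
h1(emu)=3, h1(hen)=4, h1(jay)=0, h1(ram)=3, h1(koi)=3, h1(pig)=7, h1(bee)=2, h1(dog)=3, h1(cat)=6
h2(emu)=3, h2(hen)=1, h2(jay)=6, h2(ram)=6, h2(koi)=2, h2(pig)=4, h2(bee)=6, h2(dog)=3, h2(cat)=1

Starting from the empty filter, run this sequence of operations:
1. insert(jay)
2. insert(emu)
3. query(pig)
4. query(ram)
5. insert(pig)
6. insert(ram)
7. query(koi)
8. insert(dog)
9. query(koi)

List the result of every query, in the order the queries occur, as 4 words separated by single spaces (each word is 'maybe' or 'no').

Answer: no maybe no no

Derivation:
Start: bits=00000000
Op 1: insert jay -> sets bits 0 6 -> bits=10000010
Op 2: insert emu -> sets bits 3 -> bits=10010010
Op 3: query pig -> checks bit4=0, bit7=0 (has a 0) -> no
Op 4: query ram -> checks bit3=1, bit6=1 (all 1) -> maybe
Op 5: insert pig -> sets bits 4 7 -> bits=10011011
Op 6: insert ram -> sets bits 3 6 -> bits=10011011
Op 7: query koi -> checks bit2=0, bit3=1 (has a 0) -> no
Op 8: insert dog -> sets bits 3 -> bits=10011011
Op 9: query koi -> checks bit2=0, bit3=1 (has a 0) -> no
Query results in order: no maybe no no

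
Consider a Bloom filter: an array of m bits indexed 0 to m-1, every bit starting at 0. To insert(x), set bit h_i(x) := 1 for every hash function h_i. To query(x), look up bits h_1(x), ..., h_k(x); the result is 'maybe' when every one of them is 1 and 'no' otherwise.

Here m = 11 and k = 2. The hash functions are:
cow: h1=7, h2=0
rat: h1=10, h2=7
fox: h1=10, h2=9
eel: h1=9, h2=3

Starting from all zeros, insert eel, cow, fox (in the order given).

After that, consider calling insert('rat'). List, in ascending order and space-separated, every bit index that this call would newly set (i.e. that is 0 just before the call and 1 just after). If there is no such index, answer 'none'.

Answer: none

Derivation:
Start: bits=00000000000
After insert 'eel': sets bits 3 9 -> bits=00010000010
After insert 'cow': sets bits 0 7 -> bits=10010001010
After insert 'fox': sets bits 9 10 -> bits=10010001011
insert 'rat' would touch bits 7 10; currently bit7=1, bit10=1
Bits that are 0 among those (would change 0->1): none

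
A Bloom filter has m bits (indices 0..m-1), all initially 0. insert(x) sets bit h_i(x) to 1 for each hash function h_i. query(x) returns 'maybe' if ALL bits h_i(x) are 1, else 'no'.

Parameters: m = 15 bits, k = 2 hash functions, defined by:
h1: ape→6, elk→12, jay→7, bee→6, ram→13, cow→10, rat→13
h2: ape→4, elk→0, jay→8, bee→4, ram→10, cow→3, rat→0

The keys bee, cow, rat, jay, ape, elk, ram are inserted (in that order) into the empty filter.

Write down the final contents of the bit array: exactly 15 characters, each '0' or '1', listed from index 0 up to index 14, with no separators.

Answer: 100110111010110

Derivation:
Start: bits=000000000000000
After insert 'bee': sets bits 4 6 -> bits=000010100000000
After insert 'cow': sets bits 3 10 -> bits=000110100010000
After insert 'rat': sets bits 0 13 -> bits=100110100010010
After insert 'jay': sets bits 7 8 -> bits=100110111010010
After insert 'ape': sets bits 4 6 -> bits=100110111010010
After insert 'elk': sets bits 0 12 -> bits=100110111010110
After insert 'ram': sets bits 10 13 -> bits=100110111010110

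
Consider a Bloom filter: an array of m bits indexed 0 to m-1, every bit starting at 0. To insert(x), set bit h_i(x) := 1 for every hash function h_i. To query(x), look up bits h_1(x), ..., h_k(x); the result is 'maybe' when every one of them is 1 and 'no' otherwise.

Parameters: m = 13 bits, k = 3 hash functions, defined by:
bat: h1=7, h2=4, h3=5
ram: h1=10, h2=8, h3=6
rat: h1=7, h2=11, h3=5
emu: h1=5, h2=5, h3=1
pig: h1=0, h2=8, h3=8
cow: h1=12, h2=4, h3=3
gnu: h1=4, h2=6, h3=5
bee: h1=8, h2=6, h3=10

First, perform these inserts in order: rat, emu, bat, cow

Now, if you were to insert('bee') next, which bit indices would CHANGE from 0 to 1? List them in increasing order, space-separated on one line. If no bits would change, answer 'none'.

Start: bits=0000000000000
After insert 'rat': sets bits 5 7 11 -> bits=0000010100010
After insert 'emu': sets bits 1 5 -> bits=0100010100010
After insert 'bat': sets bits 4 5 7 -> bits=0100110100010
After insert 'cow': sets bits 3 4 12 -> bits=0101110100011
insert 'bee' would touch bits 6 8 10; currently bit6=0, bit8=0, bit10=0
Bits that are 0 among those (would change 0->1): 6 8 10

Answer: 6 8 10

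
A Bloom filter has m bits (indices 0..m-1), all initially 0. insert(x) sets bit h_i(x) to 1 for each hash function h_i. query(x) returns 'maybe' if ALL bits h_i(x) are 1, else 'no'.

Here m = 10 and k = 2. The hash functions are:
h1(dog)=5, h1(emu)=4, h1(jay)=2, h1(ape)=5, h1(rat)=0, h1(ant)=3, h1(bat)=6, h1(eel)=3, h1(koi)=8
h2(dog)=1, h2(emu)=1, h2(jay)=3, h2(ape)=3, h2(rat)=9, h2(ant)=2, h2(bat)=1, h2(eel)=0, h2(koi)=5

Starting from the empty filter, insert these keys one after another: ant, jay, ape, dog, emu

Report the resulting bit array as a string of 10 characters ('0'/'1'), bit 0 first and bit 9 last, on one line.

Start: bits=0000000000
After insert 'ant': sets bits 2 3 -> bits=0011000000
After insert 'jay': sets bits 2 3 -> bits=0011000000
After insert 'ape': sets bits 3 5 -> bits=0011010000
After insert 'dog': sets bits 1 5 -> bits=0111010000
After insert 'emu': sets bits 1 4 -> bits=0111110000

Answer: 0111110000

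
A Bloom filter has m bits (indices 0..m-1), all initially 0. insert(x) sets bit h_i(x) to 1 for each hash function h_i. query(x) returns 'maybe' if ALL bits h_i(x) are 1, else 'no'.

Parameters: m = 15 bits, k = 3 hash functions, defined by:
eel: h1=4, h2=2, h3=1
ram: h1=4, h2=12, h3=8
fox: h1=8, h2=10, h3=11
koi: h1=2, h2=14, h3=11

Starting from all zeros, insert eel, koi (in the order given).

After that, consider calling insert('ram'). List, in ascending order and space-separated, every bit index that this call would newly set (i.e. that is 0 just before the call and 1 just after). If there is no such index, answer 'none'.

Answer: 8 12

Derivation:
Start: bits=000000000000000
After insert 'eel': sets bits 1 2 4 -> bits=011010000000000
After insert 'koi': sets bits 2 11 14 -> bits=011010000001001
insert 'ram' would touch bits 4 8 12; currently bit4=1, bit8=0, bit12=0
Bits that are 0 among those (would change 0->1): 8 12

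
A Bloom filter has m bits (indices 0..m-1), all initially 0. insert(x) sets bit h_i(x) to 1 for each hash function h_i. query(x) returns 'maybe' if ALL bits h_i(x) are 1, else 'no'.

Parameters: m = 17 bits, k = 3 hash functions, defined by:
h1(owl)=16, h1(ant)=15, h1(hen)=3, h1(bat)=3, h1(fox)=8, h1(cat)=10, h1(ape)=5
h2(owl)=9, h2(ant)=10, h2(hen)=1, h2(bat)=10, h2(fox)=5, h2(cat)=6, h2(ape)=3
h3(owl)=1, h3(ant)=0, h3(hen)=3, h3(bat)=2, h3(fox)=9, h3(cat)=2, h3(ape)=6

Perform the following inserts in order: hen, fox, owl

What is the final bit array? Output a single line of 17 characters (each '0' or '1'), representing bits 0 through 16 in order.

Answer: 01010100110000001

Derivation:
Start: bits=00000000000000000
After insert 'hen': sets bits 1 3 -> bits=01010000000000000
After insert 'fox': sets bits 5 8 9 -> bits=01010100110000000
After insert 'owl': sets bits 1 9 16 -> bits=01010100110000001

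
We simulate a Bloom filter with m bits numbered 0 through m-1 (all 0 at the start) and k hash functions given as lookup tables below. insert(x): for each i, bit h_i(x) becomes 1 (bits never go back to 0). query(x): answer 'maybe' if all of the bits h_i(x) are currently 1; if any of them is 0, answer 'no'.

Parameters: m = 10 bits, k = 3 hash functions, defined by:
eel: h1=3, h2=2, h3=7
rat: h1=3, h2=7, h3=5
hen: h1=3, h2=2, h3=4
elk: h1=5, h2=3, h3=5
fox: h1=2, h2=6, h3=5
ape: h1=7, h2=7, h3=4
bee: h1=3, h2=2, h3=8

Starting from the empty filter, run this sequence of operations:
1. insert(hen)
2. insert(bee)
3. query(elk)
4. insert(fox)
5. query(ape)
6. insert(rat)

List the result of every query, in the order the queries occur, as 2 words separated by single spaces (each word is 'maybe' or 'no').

Start: bits=0000000000
Op 1: insert hen -> sets bits 2 3 4 -> bits=0011100000
Op 2: insert bee -> sets bits 2 3 8 -> bits=0011100010
Op 3: query elk -> checks bit3=1, bit5=0 (has a 0) -> no
Op 4: insert fox -> sets bits 2 5 6 -> bits=0011111010
Op 5: query ape -> checks bit4=1, bit7=0 (has a 0) -> no
Op 6: insert rat -> sets bits 3 5 7 -> bits=0011111110
Query results in order: no no

Answer: no no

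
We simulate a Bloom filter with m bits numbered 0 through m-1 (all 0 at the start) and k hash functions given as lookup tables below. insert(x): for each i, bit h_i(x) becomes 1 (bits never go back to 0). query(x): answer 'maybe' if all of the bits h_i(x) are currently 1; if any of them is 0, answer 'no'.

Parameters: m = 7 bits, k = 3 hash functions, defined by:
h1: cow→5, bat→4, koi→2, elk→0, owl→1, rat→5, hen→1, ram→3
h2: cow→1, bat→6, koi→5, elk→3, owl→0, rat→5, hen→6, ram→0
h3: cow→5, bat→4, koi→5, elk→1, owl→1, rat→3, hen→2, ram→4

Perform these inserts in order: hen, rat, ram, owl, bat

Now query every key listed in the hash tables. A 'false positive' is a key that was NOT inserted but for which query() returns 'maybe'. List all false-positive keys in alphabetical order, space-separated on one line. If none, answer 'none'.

Answer: cow elk koi

Derivation:
Start: bits=0000000
After insert 'hen': sets bits 1 2 6 -> bits=0110001
After insert 'rat': sets bits 3 5 -> bits=0111011
After insert 'ram': sets bits 0 3 4 -> bits=1111111
After insert 'owl': sets bits 0 1 -> bits=1111111
After insert 'bat': sets bits 4 6 -> bits=1111111
Not inserted: cow elk koi — query each against bits=1111111:
query cow: checks bit1=1, bit5=1 (all 1) -> maybe => FALSE POSITIVE
query elk: checks bit0=1, bit1=1, bit3=1 (all 1) -> maybe => FALSE POSITIVE
query koi: checks bit2=1, bit5=1 (all 1) -> maybe => FALSE POSITIVE
False positives (alphabetical): cow elk koi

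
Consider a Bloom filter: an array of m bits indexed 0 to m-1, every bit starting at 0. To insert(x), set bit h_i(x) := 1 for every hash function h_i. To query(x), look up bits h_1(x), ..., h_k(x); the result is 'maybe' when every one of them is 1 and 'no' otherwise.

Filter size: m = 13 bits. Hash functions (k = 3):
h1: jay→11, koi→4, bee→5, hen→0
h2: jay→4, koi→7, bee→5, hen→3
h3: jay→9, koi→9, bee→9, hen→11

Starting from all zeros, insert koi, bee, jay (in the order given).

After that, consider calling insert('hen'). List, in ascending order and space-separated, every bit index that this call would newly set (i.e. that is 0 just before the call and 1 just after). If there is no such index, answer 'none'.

Answer: 0 3

Derivation:
Start: bits=0000000000000
After insert 'koi': sets bits 4 7 9 -> bits=0000100101000
After insert 'bee': sets bits 5 9 -> bits=0000110101000
After insert 'jay': sets bits 4 9 11 -> bits=0000110101010
insert 'hen' would touch bits 0 3 11; currently bit0=0, bit3=0, bit11=1
Bits that are 0 among those (would change 0->1): 0 3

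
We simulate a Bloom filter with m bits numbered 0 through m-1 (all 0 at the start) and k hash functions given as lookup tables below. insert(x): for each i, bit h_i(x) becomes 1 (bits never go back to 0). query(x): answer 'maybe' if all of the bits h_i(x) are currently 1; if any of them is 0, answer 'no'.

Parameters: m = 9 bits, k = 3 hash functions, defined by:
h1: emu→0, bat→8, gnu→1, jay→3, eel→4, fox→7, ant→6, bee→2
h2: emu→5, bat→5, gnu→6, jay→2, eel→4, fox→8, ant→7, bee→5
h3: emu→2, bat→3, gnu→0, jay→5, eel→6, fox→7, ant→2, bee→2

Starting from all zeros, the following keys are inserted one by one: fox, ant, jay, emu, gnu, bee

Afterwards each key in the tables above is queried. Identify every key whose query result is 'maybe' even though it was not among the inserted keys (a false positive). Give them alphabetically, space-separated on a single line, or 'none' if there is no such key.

Start: bits=000000000
After insert 'fox': sets bits 7 8 -> bits=000000011
After insert 'ant': sets bits 2 6 7 -> bits=001000111
After insert 'jay': sets bits 2 3 5 -> bits=001101111
After insert 'emu': sets bits 0 2 5 -> bits=101101111
After insert 'gnu': sets bits 0 1 6 -> bits=111101111
After insert 'bee': sets bits 2 5 -> bits=111101111
Not inserted: bat eel — query each against bits=111101111:
query bat: checks bit3=1, bit5=1, bit8=1 (all 1) -> maybe => FALSE POSITIVE
query eel: checks bit4=0, bit6=1 (has a 0) -> no => not a false positive
False positives (alphabetical): bat

Answer: bat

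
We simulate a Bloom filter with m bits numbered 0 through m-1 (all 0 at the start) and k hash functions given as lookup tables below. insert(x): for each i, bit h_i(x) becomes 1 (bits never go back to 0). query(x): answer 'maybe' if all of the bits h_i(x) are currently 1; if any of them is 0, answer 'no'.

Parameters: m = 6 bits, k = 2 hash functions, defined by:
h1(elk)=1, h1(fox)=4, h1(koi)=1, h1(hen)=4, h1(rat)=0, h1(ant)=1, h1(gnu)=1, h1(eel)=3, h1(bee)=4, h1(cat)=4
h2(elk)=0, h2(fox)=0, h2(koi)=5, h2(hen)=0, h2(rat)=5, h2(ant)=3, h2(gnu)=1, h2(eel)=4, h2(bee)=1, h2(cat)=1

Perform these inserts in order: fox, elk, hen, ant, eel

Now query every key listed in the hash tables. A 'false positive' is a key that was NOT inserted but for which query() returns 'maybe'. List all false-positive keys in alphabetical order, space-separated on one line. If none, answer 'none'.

Start: bits=000000
After insert 'fox': sets bits 0 4 -> bits=100010
After insert 'elk': sets bits 0 1 -> bits=110010
After insert 'hen': sets bits 0 4 -> bits=110010
After insert 'ant': sets bits 1 3 -> bits=110110
After insert 'eel': sets bits 3 4 -> bits=110110
Not inserted: bee cat gnu koi rat — query each against bits=110110:
query bee: checks bit1=1, bit4=1 (all 1) -> maybe => FALSE POSITIVE
query cat: checks bit1=1, bit4=1 (all 1) -> maybe => FALSE POSITIVE
query gnu: checks bit1=1 (all 1) -> maybe => FALSE POSITIVE
query koi: checks bit1=1, bit5=0 (has a 0) -> no => not a false positive
query rat: checks bit0=1, bit5=0 (has a 0) -> no => not a false positive
False positives (alphabetical): bee cat gnu

Answer: bee cat gnu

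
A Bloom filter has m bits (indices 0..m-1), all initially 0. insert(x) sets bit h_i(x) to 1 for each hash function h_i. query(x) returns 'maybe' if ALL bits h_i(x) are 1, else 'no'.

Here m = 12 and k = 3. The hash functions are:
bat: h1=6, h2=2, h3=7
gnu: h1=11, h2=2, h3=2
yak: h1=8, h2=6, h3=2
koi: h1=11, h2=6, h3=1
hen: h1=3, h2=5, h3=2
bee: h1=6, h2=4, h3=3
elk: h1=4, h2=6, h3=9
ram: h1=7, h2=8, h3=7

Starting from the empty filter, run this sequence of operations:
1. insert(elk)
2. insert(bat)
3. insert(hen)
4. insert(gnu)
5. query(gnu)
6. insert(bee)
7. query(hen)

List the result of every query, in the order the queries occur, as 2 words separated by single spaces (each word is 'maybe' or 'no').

Answer: maybe maybe

Derivation:
Start: bits=000000000000
Op 1: insert elk -> sets bits 4 6 9 -> bits=000010100100
Op 2: insert bat -> sets bits 2 6 7 -> bits=001010110100
Op 3: insert hen -> sets bits 2 3 5 -> bits=001111110100
Op 4: insert gnu -> sets bits 2 11 -> bits=001111110101
Op 5: query gnu -> checks bit2=1, bit11=1 (all 1) -> maybe
Op 6: insert bee -> sets bits 3 4 6 -> bits=001111110101
Op 7: query hen -> checks bit2=1, bit3=1, bit5=1 (all 1) -> maybe
Query results in order: maybe maybe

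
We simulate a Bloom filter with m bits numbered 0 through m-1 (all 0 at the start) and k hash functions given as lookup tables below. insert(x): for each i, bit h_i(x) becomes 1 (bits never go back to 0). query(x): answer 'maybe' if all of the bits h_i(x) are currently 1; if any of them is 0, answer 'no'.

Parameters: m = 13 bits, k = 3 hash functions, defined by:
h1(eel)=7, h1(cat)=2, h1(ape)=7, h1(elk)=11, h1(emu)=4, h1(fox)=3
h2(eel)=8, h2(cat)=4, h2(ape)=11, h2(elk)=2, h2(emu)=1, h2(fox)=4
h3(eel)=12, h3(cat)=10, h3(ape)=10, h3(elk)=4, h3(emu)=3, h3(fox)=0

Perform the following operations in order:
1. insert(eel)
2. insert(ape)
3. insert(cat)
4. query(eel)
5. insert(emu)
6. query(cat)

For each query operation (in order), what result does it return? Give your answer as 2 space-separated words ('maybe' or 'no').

Answer: maybe maybe

Derivation:
Start: bits=0000000000000
Op 1: insert eel -> sets bits 7 8 12 -> bits=0000000110001
Op 2: insert ape -> sets bits 7 10 11 -> bits=0000000110111
Op 3: insert cat -> sets bits 2 4 10 -> bits=0010100110111
Op 4: query eel -> checks bit7=1, bit8=1, bit12=1 (all 1) -> maybe
Op 5: insert emu -> sets bits 1 3 4 -> bits=0111100110111
Op 6: query cat -> checks bit2=1, bit4=1, bit10=1 (all 1) -> maybe
Query results in order: maybe maybe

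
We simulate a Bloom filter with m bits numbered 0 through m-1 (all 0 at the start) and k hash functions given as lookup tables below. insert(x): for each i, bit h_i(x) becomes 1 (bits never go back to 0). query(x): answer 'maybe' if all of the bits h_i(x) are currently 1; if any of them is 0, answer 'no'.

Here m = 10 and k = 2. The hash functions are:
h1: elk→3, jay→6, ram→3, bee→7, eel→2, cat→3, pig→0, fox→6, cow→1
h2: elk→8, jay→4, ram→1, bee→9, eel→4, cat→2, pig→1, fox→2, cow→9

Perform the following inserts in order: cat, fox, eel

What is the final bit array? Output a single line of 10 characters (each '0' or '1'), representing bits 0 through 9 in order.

Answer: 0011101000

Derivation:
Start: bits=0000000000
After insert 'cat': sets bits 2 3 -> bits=0011000000
After insert 'fox': sets bits 2 6 -> bits=0011001000
After insert 'eel': sets bits 2 4 -> bits=0011101000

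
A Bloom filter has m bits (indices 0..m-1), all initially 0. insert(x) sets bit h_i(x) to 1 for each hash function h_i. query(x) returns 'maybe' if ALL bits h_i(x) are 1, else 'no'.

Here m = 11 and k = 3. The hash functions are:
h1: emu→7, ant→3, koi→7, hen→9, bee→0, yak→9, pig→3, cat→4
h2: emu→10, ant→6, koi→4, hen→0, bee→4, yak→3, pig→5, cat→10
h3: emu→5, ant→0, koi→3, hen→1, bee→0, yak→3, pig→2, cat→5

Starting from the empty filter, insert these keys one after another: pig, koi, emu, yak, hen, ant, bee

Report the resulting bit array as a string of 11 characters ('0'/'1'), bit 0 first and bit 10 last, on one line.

Start: bits=00000000000
After insert 'pig': sets bits 2 3 5 -> bits=00110100000
After insert 'koi': sets bits 3 4 7 -> bits=00111101000
After insert 'emu': sets bits 5 7 10 -> bits=00111101001
After insert 'yak': sets bits 3 9 -> bits=00111101011
After insert 'hen': sets bits 0 1 9 -> bits=11111101011
After insert 'ant': sets bits 0 3 6 -> bits=11111111011
After insert 'bee': sets bits 0 4 -> bits=11111111011

Answer: 11111111011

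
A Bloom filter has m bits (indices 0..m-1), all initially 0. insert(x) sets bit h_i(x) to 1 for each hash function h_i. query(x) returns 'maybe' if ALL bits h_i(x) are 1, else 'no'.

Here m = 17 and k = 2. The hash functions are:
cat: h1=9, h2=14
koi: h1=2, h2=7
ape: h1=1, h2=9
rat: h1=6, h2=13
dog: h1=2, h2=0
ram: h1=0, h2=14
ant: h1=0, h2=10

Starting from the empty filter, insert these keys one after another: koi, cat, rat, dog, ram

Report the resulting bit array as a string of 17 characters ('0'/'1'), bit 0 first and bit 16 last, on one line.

Start: bits=00000000000000000
After insert 'koi': sets bits 2 7 -> bits=00100001000000000
After insert 'cat': sets bits 9 14 -> bits=00100001010000100
After insert 'rat': sets bits 6 13 -> bits=00100011010001100
After insert 'dog': sets bits 0 2 -> bits=10100011010001100
After insert 'ram': sets bits 0 14 -> bits=10100011010001100

Answer: 10100011010001100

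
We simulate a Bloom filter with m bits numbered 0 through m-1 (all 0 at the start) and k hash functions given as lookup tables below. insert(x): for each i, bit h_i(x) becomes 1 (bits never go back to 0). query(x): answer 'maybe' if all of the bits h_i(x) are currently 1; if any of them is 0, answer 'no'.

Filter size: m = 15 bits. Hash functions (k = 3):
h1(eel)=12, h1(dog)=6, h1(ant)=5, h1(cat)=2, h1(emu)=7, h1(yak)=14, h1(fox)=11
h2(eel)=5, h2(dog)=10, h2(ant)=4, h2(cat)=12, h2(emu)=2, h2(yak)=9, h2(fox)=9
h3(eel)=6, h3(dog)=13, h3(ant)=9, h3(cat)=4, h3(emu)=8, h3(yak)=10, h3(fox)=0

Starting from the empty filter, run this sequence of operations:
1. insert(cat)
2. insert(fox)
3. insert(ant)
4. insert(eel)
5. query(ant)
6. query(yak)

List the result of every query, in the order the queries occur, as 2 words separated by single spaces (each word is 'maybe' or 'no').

Start: bits=000000000000000
Op 1: insert cat -> sets bits 2 4 12 -> bits=001010000000100
Op 2: insert fox -> sets bits 0 9 11 -> bits=101010000101100
Op 3: insert ant -> sets bits 4 5 9 -> bits=101011000101100
Op 4: insert eel -> sets bits 5 6 12 -> bits=101011100101100
Op 5: query ant -> checks bit4=1, bit5=1, bit9=1 (all 1) -> maybe
Op 6: query yak -> checks bit9=1, bit10=0, bit14=0 (has a 0) -> no
Query results in order: maybe no

Answer: maybe no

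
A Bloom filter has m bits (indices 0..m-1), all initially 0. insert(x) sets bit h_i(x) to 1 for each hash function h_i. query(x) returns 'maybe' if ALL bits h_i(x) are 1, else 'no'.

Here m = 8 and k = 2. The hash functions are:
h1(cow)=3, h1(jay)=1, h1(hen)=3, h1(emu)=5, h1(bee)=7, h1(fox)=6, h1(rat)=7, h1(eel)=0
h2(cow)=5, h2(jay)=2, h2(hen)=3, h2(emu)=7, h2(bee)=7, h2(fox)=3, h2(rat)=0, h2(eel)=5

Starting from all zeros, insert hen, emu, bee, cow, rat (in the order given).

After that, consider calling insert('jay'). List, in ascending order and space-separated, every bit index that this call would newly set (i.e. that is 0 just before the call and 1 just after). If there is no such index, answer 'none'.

Start: bits=00000000
After insert 'hen': sets bits 3 -> bits=00010000
After insert 'emu': sets bits 5 7 -> bits=00010101
After insert 'bee': sets bits 7 -> bits=00010101
After insert 'cow': sets bits 3 5 -> bits=00010101
After insert 'rat': sets bits 0 7 -> bits=10010101
insert 'jay' would touch bits 1 2; currently bit1=0, bit2=0
Bits that are 0 among those (would change 0->1): 1 2

Answer: 1 2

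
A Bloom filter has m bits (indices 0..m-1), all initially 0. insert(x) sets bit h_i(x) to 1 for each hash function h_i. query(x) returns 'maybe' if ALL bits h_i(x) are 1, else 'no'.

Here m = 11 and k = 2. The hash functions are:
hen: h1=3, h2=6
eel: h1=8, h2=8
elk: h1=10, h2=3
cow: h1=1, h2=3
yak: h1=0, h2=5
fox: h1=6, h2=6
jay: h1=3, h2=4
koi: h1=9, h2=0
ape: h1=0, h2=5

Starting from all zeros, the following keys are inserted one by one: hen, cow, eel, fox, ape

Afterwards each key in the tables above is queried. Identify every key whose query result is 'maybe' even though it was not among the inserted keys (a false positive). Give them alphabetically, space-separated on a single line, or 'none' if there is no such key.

Answer: yak

Derivation:
Start: bits=00000000000
After insert 'hen': sets bits 3 6 -> bits=00010010000
After insert 'cow': sets bits 1 3 -> bits=01010010000
After insert 'eel': sets bits 8 -> bits=01010010100
After insert 'fox': sets bits 6 -> bits=01010010100
After insert 'ape': sets bits 0 5 -> bits=11010110100
Not inserted: elk jay koi yak — query each against bits=11010110100:
query elk: checks bit3=1, bit10=0 (has a 0) -> no => not a false positive
query jay: checks bit3=1, bit4=0 (has a 0) -> no => not a false positive
query koi: checks bit0=1, bit9=0 (has a 0) -> no => not a false positive
query yak: checks bit0=1, bit5=1 (all 1) -> maybe => FALSE POSITIVE
False positives (alphabetical): yak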